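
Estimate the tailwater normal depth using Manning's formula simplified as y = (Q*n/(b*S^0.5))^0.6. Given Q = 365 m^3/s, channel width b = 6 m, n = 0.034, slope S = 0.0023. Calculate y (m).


y = (365 * 0.034 / (6 * 0.0023^0.5))^0.6 = 9.5687 m


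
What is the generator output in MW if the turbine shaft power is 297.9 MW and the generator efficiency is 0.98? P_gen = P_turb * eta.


P_gen = 297.9 * 0.98 = 291.9420 MW


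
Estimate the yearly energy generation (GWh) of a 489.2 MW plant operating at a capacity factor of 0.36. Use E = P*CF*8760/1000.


E = 489.2 * 0.36 * 8760 / 1000 = 1542.7411 GWh


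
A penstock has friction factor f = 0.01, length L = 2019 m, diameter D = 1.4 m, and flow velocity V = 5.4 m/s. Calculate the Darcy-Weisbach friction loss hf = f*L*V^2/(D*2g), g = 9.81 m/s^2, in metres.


hf = 0.01 * 2019 * 5.4^2 / (1.4 * 2 * 9.81) = 21.4337 m


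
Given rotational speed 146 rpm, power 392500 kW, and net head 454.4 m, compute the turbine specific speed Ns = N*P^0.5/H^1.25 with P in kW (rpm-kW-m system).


Ns = 146 * 392500^0.5 / 454.4^1.25 = 43.5988


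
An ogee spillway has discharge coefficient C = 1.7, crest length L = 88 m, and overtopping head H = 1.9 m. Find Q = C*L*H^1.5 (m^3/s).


Q = 1.7 * 88 * 1.9^1.5 = 391.7978 m^3/s


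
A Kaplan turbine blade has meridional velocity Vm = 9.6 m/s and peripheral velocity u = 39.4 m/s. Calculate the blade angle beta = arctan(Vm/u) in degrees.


beta = arctan(9.6 / 39.4) = 13.6936 degrees


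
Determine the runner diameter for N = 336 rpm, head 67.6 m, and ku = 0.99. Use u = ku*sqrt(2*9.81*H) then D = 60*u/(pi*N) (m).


u = 0.99 * sqrt(2*9.81*67.6) = 36.0544 m/s
D = 60 * 36.0544 / (pi * 336) = 2.0494 m


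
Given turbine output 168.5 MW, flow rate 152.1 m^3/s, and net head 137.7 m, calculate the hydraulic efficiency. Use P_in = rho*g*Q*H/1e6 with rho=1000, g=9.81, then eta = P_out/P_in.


P_in = 1000 * 9.81 * 152.1 * 137.7 / 1e6 = 205.4623 MW
eta = 168.5 / 205.4623 = 0.8201


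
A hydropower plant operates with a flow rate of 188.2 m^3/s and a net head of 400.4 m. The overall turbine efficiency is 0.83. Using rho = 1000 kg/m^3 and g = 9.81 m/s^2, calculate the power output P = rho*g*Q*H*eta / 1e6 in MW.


P = 1000 * 9.81 * 188.2 * 400.4 * 0.83 / 1e6 = 613.5653 MW


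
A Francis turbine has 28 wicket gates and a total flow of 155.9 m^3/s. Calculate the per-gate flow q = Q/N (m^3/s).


q = 155.9 / 28 = 5.5679 m^3/s


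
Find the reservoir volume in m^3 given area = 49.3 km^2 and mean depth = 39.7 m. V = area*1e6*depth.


V = 49.3 * 1e6 * 39.7 = 1.9572e+09 m^3


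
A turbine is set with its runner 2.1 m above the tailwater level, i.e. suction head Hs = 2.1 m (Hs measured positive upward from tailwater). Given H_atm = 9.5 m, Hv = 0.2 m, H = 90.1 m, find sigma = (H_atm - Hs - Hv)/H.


sigma = (9.5 - 2.1 - 0.2) / 90.1 = 0.0799


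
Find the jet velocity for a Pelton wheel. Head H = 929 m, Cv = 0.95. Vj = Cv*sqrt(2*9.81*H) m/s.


Vj = 0.95 * sqrt(2*9.81*929) = 128.2570 m/s


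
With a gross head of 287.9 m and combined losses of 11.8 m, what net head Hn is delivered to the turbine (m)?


Hn = 287.9 - 11.8 = 276.1000 m


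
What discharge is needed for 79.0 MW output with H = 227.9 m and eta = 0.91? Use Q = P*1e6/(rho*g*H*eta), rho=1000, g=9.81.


Q = 79.0 * 1e6 / (1000 * 9.81 * 227.9 * 0.91) = 38.8304 m^3/s


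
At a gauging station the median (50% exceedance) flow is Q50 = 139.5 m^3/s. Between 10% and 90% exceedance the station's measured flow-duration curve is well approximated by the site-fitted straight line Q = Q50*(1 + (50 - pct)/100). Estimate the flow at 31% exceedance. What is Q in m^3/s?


Q = 139.5 * (1 + (50 - 31)/100) = 166.0050 m^3/s


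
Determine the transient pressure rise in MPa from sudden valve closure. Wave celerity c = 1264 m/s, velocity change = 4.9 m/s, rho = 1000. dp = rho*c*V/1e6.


dp = 1000 * 1264 * 4.9 / 1e6 = 6.1936 MPa


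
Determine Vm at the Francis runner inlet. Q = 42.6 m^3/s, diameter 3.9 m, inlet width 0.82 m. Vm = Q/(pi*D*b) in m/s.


Vm = 42.6 / (pi * 3.9 * 0.82) = 4.2402 m/s


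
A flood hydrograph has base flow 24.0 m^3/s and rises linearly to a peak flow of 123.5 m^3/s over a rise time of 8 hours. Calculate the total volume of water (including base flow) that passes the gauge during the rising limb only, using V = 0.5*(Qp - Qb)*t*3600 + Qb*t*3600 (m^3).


V = 0.5*(123.5 - 24.0)*8*3600 + 24.0*8*3600 = 2.1240e+06 m^3


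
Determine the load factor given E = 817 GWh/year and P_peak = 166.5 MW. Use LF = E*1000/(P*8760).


LF = 817 * 1000 / (166.5 * 8760) = 0.5601


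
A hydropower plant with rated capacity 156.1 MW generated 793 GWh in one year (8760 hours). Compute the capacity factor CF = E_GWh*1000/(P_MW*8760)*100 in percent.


CF = 793 * 1000 / (156.1 * 8760) * 100 = 57.9917 %


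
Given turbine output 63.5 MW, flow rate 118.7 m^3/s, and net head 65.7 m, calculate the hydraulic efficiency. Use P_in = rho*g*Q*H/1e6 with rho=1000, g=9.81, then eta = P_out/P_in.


P_in = 1000 * 9.81 * 118.7 * 65.7 / 1e6 = 76.5042 MW
eta = 63.5 / 76.5042 = 0.8300


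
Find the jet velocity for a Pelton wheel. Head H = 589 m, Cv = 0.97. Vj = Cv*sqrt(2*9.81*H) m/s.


Vj = 0.97 * sqrt(2*9.81*589) = 104.2747 m/s


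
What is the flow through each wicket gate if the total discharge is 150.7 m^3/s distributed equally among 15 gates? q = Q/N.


q = 150.7 / 15 = 10.0467 m^3/s


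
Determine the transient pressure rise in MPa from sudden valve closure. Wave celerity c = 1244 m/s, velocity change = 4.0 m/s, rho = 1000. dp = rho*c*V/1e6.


dp = 1000 * 1244 * 4.0 / 1e6 = 4.9760 MPa


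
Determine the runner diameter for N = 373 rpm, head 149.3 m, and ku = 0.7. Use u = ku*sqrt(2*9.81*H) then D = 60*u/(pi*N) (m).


u = 0.7 * sqrt(2*9.81*149.3) = 37.8859 m/s
D = 60 * 37.8859 / (pi * 373) = 1.9399 m


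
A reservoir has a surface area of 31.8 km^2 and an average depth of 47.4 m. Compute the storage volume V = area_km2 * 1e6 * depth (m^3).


V = 31.8 * 1e6 * 47.4 = 1.5073e+09 m^3


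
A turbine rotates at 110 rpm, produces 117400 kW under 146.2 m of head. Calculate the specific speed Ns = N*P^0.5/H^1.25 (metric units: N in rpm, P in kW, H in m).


Ns = 110 * 117400^0.5 / 146.2^1.25 = 74.1383


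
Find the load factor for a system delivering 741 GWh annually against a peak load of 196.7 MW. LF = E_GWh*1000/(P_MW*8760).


LF = 741 * 1000 / (196.7 * 8760) = 0.4300


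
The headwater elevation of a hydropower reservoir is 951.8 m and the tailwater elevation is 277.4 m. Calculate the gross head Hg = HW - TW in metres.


Hg = 951.8 - 277.4 = 674.4000 m


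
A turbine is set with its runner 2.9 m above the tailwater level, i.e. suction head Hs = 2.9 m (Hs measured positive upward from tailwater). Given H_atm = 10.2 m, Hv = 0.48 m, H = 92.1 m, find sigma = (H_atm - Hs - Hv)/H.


sigma = (10.2 - 2.9 - 0.48) / 92.1 = 0.0740


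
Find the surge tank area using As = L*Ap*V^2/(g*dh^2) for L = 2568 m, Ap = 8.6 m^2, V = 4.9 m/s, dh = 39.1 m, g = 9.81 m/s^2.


As = 2568 * 8.6 * 4.9^2 / (9.81 * 39.1^2) = 35.3560 m^2


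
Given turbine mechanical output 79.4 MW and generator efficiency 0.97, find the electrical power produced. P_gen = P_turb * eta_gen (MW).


P_gen = 79.4 * 0.97 = 77.0180 MW


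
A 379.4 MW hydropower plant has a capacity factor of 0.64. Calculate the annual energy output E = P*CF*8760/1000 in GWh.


E = 379.4 * 0.64 * 8760 / 1000 = 2127.0682 GWh


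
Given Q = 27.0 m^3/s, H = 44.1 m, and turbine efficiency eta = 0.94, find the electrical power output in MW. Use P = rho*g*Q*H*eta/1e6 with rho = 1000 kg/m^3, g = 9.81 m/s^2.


P = 1000 * 9.81 * 27.0 * 44.1 * 0.94 / 1e6 = 10.9799 MW


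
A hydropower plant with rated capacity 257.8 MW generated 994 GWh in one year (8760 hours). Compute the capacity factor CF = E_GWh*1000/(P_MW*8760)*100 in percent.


CF = 994 * 1000 / (257.8 * 8760) * 100 = 44.0149 %


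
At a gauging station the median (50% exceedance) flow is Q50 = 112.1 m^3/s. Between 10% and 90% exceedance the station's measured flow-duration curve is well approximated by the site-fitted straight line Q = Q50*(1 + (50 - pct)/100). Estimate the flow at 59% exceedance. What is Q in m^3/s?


Q = 112.1 * (1 + (50 - 59)/100) = 102.0110 m^3/s


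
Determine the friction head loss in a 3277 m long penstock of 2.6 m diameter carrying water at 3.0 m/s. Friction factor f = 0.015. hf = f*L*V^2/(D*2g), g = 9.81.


hf = 0.015 * 3277 * 3.0^2 / (2.6 * 2 * 9.81) = 8.6724 m


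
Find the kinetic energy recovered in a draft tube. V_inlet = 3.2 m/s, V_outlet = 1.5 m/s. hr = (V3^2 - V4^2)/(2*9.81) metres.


hr = (3.2^2 - 1.5^2) / (2*9.81) = 0.4072 m


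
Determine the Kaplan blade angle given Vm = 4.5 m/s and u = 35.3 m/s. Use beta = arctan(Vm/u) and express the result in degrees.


beta = arctan(4.5 / 35.3) = 7.2648 degrees


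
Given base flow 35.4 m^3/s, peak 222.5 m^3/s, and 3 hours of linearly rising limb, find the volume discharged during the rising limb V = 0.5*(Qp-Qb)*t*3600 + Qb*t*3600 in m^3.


V = 0.5*(222.5 - 35.4)*3*3600 + 35.4*3*3600 = 1.3927e+06 m^3


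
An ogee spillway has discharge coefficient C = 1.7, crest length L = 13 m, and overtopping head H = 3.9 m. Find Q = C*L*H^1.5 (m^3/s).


Q = 1.7 * 13 * 3.9^1.5 = 170.2116 m^3/s


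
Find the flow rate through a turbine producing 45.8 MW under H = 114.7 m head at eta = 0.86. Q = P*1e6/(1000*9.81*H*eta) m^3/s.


Q = 45.8 * 1e6 / (1000 * 9.81 * 114.7 * 0.86) = 47.3298 m^3/s


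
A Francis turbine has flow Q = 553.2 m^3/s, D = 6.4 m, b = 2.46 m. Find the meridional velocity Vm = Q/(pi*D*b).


Vm = 553.2 / (pi * 6.4 * 2.46) = 11.1845 m/s


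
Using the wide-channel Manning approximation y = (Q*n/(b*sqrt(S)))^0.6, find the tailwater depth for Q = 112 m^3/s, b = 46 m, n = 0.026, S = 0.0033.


y = (112 * 0.026 / (46 * 0.0033^0.5))^0.6 = 1.0600 m


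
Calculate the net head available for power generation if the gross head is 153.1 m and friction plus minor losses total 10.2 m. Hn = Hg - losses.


Hn = 153.1 - 10.2 = 142.9000 m


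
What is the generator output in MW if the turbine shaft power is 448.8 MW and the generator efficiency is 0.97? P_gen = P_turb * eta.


P_gen = 448.8 * 0.97 = 435.3360 MW


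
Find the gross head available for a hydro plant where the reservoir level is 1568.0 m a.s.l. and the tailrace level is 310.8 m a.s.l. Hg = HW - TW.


Hg = 1568.0 - 310.8 = 1257.2000 m


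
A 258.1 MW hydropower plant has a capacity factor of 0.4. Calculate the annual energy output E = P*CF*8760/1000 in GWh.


E = 258.1 * 0.4 * 8760 / 1000 = 904.3824 GWh


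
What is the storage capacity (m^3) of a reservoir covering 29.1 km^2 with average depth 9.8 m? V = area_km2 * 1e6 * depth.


V = 29.1 * 1e6 * 9.8 = 2.8518e+08 m^3


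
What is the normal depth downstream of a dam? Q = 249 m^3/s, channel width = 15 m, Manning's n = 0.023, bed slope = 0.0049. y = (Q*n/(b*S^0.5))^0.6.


y = (249 * 0.023 / (15 * 0.0049^0.5))^0.6 = 2.7672 m


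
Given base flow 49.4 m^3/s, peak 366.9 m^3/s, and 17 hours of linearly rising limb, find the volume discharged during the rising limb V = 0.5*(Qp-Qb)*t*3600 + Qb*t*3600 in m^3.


V = 0.5*(366.9 - 49.4)*17*3600 + 49.4*17*3600 = 1.2739e+07 m^3


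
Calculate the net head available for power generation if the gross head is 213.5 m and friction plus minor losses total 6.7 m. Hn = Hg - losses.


Hn = 213.5 - 6.7 = 206.8000 m


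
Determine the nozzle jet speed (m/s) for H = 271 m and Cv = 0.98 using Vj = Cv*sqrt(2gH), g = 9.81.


Vj = 0.98 * sqrt(2*9.81*271) = 71.4595 m/s


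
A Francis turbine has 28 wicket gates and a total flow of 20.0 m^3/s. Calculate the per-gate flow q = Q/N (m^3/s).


q = 20.0 / 28 = 0.7143 m^3/s


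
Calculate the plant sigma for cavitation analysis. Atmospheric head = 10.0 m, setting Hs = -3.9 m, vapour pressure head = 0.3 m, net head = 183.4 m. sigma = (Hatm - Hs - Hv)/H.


sigma = (10.0 - (-3.9) - 0.3) / 183.4 = 0.0742


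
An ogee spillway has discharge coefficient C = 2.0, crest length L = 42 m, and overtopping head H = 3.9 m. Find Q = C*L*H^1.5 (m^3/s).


Q = 2.0 * 42 * 3.9^1.5 = 646.9582 m^3/s


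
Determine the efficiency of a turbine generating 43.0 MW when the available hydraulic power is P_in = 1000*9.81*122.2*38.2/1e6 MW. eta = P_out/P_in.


P_in = 1000 * 9.81 * 122.2 * 38.2 / 1e6 = 45.7935 MW
eta = 43.0 / 45.7935 = 0.9390


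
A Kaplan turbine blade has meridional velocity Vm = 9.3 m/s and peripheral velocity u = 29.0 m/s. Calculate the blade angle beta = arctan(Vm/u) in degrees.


beta = arctan(9.3 / 29.0) = 17.7805 degrees


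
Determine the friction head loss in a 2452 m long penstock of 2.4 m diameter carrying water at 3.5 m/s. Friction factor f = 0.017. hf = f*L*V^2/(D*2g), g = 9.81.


hf = 0.017 * 2452 * 3.5^2 / (2.4 * 2 * 9.81) = 10.8441 m


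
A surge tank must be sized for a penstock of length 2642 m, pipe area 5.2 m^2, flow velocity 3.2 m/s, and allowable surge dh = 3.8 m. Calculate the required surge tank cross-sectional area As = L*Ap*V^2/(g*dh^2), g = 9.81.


As = 2642 * 5.2 * 3.2^2 / (9.81 * 3.8^2) = 993.1158 m^2


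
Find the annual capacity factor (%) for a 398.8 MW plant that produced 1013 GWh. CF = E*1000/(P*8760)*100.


CF = 1013 * 1000 / (398.8 * 8760) * 100 = 28.9968 %


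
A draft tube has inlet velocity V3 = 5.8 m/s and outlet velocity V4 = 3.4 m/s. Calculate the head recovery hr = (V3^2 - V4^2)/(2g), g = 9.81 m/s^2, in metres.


hr = (5.8^2 - 3.4^2) / (2*9.81) = 1.1254 m


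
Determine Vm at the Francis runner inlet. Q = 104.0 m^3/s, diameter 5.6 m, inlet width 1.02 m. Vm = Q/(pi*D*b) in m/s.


Vm = 104.0 / (pi * 5.6 * 1.02) = 5.7956 m/s


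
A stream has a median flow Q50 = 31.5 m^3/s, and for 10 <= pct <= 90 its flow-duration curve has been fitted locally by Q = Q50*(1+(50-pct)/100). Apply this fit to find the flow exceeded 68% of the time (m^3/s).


Q = 31.5 * (1 + (50 - 68)/100) = 25.8300 m^3/s


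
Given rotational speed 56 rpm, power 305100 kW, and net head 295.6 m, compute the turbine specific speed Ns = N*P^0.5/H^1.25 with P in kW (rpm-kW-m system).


Ns = 56 * 305100^0.5 / 295.6^1.25 = 25.2365


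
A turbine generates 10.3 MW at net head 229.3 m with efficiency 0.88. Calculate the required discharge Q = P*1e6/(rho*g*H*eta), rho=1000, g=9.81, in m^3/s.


Q = 10.3 * 1e6 / (1000 * 9.81 * 229.3 * 0.88) = 5.2033 m^3/s


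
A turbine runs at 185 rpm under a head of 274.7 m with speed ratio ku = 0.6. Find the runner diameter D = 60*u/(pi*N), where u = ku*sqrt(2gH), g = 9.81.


u = 0.6 * sqrt(2*9.81*274.7) = 44.0484 m/s
D = 60 * 44.0484 / (pi * 185) = 4.5474 m


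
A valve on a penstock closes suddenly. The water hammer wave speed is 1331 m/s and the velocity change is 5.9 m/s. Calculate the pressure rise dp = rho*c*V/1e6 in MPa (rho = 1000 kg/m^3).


dp = 1000 * 1331 * 5.9 / 1e6 = 7.8529 MPa


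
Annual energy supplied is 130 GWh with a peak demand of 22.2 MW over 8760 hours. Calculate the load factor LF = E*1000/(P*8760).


LF = 130 * 1000 / (22.2 * 8760) = 0.6685


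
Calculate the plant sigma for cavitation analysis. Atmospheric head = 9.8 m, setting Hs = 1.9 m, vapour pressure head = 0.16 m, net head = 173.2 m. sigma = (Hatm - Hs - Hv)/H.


sigma = (9.8 - 1.9 - 0.16) / 173.2 = 0.0447


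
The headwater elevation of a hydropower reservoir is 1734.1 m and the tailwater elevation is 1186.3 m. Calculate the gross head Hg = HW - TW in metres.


Hg = 1734.1 - 1186.3 = 547.8000 m


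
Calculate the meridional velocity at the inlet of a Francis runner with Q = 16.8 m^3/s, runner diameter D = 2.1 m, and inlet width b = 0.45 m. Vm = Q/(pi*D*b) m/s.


Vm = 16.8 / (pi * 2.1 * 0.45) = 5.6588 m/s


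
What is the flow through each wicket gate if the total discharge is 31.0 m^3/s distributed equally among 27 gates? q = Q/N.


q = 31.0 / 27 = 1.1481 m^3/s


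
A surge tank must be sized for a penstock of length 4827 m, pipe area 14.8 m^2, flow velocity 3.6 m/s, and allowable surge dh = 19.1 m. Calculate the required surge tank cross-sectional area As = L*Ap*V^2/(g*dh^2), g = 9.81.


As = 4827 * 14.8 * 3.6^2 / (9.81 * 19.1^2) = 258.7071 m^2


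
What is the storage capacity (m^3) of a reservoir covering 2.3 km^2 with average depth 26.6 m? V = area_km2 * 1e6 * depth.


V = 2.3 * 1e6 * 26.6 = 6.1180e+07 m^3


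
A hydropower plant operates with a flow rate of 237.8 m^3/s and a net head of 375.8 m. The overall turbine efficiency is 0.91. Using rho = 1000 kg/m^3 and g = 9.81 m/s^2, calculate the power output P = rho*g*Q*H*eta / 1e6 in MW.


P = 1000 * 9.81 * 237.8 * 375.8 * 0.91 / 1e6 = 797.7724 MW


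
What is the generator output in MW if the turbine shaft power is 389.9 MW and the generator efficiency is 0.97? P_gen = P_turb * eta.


P_gen = 389.9 * 0.97 = 378.2030 MW


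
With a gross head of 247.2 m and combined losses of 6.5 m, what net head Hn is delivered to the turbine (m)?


Hn = 247.2 - 6.5 = 240.7000 m


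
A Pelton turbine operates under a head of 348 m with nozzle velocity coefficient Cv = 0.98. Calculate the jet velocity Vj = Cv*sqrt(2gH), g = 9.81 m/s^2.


Vj = 0.98 * sqrt(2*9.81*348) = 80.9777 m/s


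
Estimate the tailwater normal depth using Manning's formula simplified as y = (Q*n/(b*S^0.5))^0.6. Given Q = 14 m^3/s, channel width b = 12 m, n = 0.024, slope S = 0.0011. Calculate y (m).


y = (14 * 0.024 / (12 * 0.0011^0.5))^0.6 = 0.9034 m


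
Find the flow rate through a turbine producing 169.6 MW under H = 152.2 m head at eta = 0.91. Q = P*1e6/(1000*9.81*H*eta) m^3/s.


Q = 169.6 * 1e6 / (1000 * 9.81 * 152.2 * 0.91) = 124.8248 m^3/s


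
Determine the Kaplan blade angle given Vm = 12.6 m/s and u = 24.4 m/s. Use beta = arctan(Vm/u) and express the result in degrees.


beta = arctan(12.6 / 24.4) = 27.3115 degrees


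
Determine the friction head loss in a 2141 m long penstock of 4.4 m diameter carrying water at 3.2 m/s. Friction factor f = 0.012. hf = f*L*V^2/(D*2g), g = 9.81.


hf = 0.012 * 2141 * 3.2^2 / (4.4 * 2 * 9.81) = 3.0475 m


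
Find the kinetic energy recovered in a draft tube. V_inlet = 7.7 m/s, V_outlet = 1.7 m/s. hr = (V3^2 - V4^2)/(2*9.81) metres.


hr = (7.7^2 - 1.7^2) / (2*9.81) = 2.8746 m


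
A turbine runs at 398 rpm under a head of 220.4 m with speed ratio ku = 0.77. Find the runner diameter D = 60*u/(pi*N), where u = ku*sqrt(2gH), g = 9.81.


u = 0.77 * sqrt(2*9.81*220.4) = 50.6344 m/s
D = 60 * 50.6344 / (pi * 398) = 2.4298 m


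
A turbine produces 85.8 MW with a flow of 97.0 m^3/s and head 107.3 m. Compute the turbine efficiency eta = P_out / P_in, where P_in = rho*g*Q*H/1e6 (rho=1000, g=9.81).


P_in = 1000 * 9.81 * 97.0 * 107.3 / 1e6 = 102.1035 MW
eta = 85.8 / 102.1035 = 0.8403


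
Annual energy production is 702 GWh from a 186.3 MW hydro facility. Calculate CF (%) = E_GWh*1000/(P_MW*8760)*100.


CF = 702 * 1000 / (186.3 * 8760) * 100 = 43.0150 %


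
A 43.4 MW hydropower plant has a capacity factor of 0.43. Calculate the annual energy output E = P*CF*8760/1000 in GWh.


E = 43.4 * 0.43 * 8760 / 1000 = 163.4791 GWh


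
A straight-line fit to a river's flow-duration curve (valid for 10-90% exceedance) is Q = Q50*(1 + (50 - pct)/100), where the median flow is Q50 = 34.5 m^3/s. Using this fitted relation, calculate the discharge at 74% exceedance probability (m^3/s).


Q = 34.5 * (1 + (50 - 74)/100) = 26.2200 m^3/s


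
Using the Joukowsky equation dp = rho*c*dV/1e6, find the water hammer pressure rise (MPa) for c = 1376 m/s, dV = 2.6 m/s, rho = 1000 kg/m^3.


dp = 1000 * 1376 * 2.6 / 1e6 = 3.5776 MPa


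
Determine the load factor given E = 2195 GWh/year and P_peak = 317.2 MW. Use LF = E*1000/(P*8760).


LF = 2195 * 1000 / (317.2 * 8760) = 0.7899


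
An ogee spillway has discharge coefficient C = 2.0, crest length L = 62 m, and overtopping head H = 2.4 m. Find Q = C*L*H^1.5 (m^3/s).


Q = 2.0 * 62 * 2.4^1.5 = 461.0399 m^3/s


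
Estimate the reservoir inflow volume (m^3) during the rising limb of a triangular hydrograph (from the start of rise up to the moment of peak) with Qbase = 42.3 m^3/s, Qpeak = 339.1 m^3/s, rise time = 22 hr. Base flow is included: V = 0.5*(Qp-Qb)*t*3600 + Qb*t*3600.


V = 0.5*(339.1 - 42.3)*22*3600 + 42.3*22*3600 = 1.5103e+07 m^3


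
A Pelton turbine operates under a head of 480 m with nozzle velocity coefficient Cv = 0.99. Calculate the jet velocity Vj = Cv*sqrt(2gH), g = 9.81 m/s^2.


Vj = 0.99 * sqrt(2*9.81*480) = 96.0739 m/s


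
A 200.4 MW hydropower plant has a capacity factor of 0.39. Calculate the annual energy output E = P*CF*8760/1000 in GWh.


E = 200.4 * 0.39 * 8760 / 1000 = 684.6466 GWh


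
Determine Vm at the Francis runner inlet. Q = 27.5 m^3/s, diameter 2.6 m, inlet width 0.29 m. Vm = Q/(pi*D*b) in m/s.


Vm = 27.5 / (pi * 2.6 * 0.29) = 11.6094 m/s


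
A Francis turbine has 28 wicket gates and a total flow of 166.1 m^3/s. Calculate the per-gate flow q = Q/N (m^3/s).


q = 166.1 / 28 = 5.9321 m^3/s


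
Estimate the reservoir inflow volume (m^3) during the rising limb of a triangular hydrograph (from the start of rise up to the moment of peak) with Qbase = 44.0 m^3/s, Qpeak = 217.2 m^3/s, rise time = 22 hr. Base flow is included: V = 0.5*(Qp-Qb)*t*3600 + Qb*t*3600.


V = 0.5*(217.2 - 44.0)*22*3600 + 44.0*22*3600 = 1.0344e+07 m^3


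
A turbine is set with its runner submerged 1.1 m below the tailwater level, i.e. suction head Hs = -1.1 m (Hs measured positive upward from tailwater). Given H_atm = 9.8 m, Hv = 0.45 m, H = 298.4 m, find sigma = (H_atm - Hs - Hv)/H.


sigma = (9.8 - (-1.1) - 0.45) / 298.4 = 0.0350


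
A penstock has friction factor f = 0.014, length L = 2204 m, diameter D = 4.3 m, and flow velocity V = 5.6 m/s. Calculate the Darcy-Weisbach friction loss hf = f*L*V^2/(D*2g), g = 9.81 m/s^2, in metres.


hf = 0.014 * 2204 * 5.6^2 / (4.3 * 2 * 9.81) = 11.4696 m


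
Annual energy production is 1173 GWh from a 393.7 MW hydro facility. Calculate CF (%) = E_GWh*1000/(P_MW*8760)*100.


CF = 1173 * 1000 / (393.7 * 8760) * 100 = 34.0117 %


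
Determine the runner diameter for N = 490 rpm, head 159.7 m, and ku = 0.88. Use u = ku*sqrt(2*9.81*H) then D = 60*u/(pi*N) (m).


u = 0.88 * sqrt(2*9.81*159.7) = 49.2589 m/s
D = 60 * 49.2589 / (pi * 490) = 1.9200 m


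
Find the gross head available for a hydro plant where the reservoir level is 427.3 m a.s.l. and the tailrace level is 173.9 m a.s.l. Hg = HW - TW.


Hg = 427.3 - 173.9 = 253.4000 m


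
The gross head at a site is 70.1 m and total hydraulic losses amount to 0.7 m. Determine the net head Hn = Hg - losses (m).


Hn = 70.1 - 0.7 = 69.4000 m


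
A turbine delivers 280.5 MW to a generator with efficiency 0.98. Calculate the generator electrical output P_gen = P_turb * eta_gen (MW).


P_gen = 280.5 * 0.98 = 274.8900 MW


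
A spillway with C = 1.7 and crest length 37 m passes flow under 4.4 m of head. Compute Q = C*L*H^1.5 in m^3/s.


Q = 1.7 * 37 * 4.4^1.5 = 580.5367 m^3/s


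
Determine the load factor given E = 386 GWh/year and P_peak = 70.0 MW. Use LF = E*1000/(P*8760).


LF = 386 * 1000 / (70.0 * 8760) = 0.6295


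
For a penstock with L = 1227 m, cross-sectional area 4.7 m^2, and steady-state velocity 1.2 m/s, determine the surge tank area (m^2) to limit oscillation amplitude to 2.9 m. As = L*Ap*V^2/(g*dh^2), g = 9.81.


As = 1227 * 4.7 * 1.2^2 / (9.81 * 2.9^2) = 100.6561 m^2


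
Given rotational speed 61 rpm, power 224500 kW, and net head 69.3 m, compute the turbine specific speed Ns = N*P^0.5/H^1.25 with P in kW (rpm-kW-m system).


Ns = 61 * 224500^0.5 / 69.3^1.25 = 144.5511


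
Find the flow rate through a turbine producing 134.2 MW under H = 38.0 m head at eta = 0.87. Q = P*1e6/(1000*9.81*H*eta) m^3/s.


Q = 134.2 * 1e6 / (1000 * 9.81 * 38.0 * 0.87) = 413.7906 m^3/s


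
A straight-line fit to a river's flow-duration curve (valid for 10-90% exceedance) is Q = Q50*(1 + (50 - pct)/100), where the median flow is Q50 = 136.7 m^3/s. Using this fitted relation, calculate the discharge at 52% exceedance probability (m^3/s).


Q = 136.7 * (1 + (50 - 52)/100) = 133.9660 m^3/s


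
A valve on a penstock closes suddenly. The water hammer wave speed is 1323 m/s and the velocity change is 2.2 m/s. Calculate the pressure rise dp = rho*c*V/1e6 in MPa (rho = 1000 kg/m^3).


dp = 1000 * 1323 * 2.2 / 1e6 = 2.9106 MPa


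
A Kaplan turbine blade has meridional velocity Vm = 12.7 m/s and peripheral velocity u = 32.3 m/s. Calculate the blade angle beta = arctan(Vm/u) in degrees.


beta = arctan(12.7 / 32.3) = 21.4642 degrees


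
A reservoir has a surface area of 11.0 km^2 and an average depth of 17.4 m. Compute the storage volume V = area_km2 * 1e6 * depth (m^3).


V = 11.0 * 1e6 * 17.4 = 1.9140e+08 m^3


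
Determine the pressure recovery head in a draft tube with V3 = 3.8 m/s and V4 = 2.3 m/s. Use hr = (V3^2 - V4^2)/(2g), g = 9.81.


hr = (3.8^2 - 2.3^2) / (2*9.81) = 0.4664 m


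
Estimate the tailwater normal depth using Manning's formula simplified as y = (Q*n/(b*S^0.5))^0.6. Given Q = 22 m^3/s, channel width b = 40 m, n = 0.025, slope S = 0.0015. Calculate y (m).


y = (22 * 0.025 / (40 * 0.0015^0.5))^0.6 = 0.5372 m


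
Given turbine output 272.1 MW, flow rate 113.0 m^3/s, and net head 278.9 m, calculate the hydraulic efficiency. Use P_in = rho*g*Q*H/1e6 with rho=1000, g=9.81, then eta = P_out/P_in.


P_in = 1000 * 9.81 * 113.0 * 278.9 / 1e6 = 309.1690 MW
eta = 272.1 / 309.1690 = 0.8801


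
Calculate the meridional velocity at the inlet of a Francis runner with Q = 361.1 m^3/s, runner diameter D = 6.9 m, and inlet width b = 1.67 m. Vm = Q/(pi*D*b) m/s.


Vm = 361.1 / (pi * 6.9 * 1.67) = 9.9750 m/s


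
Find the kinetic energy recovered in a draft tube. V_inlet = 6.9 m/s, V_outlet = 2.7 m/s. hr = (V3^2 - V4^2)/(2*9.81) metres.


hr = (6.9^2 - 2.7^2) / (2*9.81) = 2.0550 m


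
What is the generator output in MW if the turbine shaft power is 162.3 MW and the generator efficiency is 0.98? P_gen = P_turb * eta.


P_gen = 162.3 * 0.98 = 159.0540 MW


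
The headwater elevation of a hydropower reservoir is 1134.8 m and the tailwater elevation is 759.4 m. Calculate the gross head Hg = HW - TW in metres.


Hg = 1134.8 - 759.4 = 375.4000 m


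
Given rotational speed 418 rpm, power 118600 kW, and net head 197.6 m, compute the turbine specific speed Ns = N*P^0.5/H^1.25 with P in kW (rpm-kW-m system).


Ns = 418 * 118600^0.5 / 197.6^1.25 = 194.3054


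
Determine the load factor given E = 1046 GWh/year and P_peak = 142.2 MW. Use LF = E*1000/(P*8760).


LF = 1046 * 1000 / (142.2 * 8760) = 0.8397


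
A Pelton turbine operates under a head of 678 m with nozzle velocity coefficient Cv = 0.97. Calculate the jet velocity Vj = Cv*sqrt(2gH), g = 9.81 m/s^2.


Vj = 0.97 * sqrt(2*9.81*678) = 111.8758 m/s


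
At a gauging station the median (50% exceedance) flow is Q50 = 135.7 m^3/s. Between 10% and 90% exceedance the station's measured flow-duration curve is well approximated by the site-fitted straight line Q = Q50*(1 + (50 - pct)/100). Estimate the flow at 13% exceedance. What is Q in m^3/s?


Q = 135.7 * (1 + (50 - 13)/100) = 185.9090 m^3/s


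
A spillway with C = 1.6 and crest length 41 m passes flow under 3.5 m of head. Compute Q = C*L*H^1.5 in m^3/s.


Q = 1.6 * 41 * 3.5^1.5 = 429.5423 m^3/s


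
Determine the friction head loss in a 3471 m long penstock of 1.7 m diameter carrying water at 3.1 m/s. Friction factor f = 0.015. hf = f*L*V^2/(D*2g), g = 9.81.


hf = 0.015 * 3471 * 3.1^2 / (1.7 * 2 * 9.81) = 15.0010 m


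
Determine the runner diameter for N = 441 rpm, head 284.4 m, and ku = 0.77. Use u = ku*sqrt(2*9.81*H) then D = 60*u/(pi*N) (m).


u = 0.77 * sqrt(2*9.81*284.4) = 57.5182 m/s
D = 60 * 57.5182 / (pi * 441) = 2.4910 m


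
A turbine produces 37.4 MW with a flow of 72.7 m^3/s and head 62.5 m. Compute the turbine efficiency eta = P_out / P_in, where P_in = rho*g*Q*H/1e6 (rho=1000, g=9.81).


P_in = 1000 * 9.81 * 72.7 * 62.5 / 1e6 = 44.5742 MW
eta = 37.4 / 44.5742 = 0.8391


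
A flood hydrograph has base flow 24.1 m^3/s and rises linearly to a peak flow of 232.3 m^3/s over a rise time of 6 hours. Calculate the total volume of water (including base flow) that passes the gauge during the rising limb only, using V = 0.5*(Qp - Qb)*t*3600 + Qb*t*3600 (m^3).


V = 0.5*(232.3 - 24.1)*6*3600 + 24.1*6*3600 = 2.7691e+06 m^3


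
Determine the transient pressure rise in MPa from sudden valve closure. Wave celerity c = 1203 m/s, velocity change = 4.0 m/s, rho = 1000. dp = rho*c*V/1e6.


dp = 1000 * 1203 * 4.0 / 1e6 = 4.8120 MPa


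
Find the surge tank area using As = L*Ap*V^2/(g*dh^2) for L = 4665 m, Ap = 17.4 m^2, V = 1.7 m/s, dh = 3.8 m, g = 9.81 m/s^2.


As = 4665 * 17.4 * 1.7^2 / (9.81 * 3.8^2) = 1656.0084 m^2


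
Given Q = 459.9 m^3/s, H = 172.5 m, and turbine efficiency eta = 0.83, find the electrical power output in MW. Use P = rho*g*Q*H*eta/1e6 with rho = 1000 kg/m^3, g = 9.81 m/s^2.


P = 1000 * 9.81 * 459.9 * 172.5 * 0.83 / 1e6 = 645.9511 MW


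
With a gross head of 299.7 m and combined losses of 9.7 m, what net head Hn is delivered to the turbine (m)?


Hn = 299.7 - 9.7 = 290.0000 m


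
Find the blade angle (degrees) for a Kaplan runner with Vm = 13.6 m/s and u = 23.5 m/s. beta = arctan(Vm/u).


beta = arctan(13.6 / 23.5) = 30.0590 degrees


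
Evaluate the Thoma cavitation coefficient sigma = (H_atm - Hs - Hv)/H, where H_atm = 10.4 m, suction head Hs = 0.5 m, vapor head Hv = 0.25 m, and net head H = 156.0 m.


sigma = (10.4 - 0.5 - 0.25) / 156.0 = 0.0619


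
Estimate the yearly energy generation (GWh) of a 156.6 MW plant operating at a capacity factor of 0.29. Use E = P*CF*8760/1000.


E = 156.6 * 0.29 * 8760 / 1000 = 397.8266 GWh


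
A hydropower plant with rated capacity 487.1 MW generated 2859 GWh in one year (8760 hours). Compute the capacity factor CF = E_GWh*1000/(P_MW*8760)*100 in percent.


CF = 2859 * 1000 / (487.1 * 8760) * 100 = 67.0026 %


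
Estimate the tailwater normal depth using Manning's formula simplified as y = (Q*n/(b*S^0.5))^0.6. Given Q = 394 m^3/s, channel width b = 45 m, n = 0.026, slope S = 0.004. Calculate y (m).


y = (394 * 0.026 / (45 * 0.004^0.5))^0.6 = 2.1564 m


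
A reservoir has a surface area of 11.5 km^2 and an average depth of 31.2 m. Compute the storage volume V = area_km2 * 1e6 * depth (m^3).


V = 11.5 * 1e6 * 31.2 = 3.5880e+08 m^3


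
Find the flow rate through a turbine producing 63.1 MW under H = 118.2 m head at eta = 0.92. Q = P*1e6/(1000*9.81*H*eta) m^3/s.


Q = 63.1 * 1e6 / (1000 * 9.81 * 118.2 * 0.92) = 59.1500 m^3/s


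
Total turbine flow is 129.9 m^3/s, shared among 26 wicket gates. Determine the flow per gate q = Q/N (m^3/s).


q = 129.9 / 26 = 4.9962 m^3/s


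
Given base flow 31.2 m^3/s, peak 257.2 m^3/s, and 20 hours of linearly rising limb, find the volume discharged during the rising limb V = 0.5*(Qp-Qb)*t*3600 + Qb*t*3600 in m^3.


V = 0.5*(257.2 - 31.2)*20*3600 + 31.2*20*3600 = 1.0382e+07 m^3


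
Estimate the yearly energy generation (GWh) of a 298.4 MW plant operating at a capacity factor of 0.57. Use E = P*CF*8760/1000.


E = 298.4 * 0.57 * 8760 / 1000 = 1489.9709 GWh


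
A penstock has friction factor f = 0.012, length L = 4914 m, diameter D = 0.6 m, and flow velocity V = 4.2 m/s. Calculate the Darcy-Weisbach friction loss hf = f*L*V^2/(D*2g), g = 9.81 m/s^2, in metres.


hf = 0.012 * 4914 * 4.2^2 / (0.6 * 2 * 9.81) = 88.3618 m


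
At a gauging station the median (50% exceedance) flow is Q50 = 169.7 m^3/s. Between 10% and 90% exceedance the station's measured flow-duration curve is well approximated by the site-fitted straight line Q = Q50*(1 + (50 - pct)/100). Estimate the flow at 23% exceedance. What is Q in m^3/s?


Q = 169.7 * (1 + (50 - 23)/100) = 215.5190 m^3/s


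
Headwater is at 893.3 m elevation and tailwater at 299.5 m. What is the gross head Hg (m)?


Hg = 893.3 - 299.5 = 593.8000 m


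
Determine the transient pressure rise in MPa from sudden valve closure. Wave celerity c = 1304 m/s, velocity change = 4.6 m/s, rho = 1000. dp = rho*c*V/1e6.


dp = 1000 * 1304 * 4.6 / 1e6 = 5.9984 MPa


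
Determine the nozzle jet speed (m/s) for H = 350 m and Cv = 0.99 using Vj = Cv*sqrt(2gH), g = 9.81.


Vj = 0.99 * sqrt(2*9.81*350) = 82.0387 m/s


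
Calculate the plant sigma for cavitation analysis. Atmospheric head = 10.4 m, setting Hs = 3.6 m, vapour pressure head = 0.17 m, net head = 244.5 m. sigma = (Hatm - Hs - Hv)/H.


sigma = (10.4 - 3.6 - 0.17) / 244.5 = 0.0271


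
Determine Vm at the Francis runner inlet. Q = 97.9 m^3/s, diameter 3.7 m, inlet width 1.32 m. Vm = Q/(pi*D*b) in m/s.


Vm = 97.9 / (pi * 3.7 * 1.32) = 6.3805 m/s


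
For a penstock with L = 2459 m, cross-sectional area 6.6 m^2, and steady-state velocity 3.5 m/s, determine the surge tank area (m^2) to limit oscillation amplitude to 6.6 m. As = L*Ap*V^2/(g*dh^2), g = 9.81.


As = 2459 * 6.6 * 3.5^2 / (9.81 * 6.6^2) = 465.2450 m^2


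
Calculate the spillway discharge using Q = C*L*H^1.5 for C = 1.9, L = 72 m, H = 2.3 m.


Q = 1.9 * 72 * 2.3^1.5 = 477.1752 m^3/s


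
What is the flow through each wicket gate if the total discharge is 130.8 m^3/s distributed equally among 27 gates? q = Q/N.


q = 130.8 / 27 = 4.8444 m^3/s


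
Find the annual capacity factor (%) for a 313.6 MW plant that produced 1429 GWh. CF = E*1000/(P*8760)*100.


CF = 1429 * 1000 / (313.6 * 8760) * 100 = 52.0178 %


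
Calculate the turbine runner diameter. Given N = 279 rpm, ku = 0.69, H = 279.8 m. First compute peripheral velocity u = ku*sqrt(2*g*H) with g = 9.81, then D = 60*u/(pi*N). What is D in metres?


u = 0.69 * sqrt(2*9.81*279.8) = 51.1237 m/s
D = 60 * 51.1237 / (pi * 279) = 3.4996 m


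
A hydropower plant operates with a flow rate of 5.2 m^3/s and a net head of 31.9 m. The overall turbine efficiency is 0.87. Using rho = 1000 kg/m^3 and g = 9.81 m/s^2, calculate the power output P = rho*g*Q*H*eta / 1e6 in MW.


P = 1000 * 9.81 * 5.2 * 31.9 * 0.87 / 1e6 = 1.4157 MW


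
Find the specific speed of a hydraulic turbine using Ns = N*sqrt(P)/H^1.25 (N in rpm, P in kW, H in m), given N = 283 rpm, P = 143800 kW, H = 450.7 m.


Ns = 283 * 143800^0.5 / 450.7^1.25 = 51.6781


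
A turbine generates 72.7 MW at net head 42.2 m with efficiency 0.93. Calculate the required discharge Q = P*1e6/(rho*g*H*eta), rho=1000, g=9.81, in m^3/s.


Q = 72.7 * 1e6 / (1000 * 9.81 * 42.2 * 0.93) = 188.8296 m^3/s


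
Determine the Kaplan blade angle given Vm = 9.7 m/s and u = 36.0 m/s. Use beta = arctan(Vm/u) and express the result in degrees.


beta = arctan(9.7 / 36.0) = 15.0799 degrees


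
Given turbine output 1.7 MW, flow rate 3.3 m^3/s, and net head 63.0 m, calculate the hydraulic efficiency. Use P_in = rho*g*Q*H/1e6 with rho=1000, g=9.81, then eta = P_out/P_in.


P_in = 1000 * 9.81 * 3.3 * 63.0 / 1e6 = 2.0395 MW
eta = 1.7 / 2.0395 = 0.8335


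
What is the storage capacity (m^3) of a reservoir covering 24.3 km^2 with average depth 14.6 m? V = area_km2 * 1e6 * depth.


V = 24.3 * 1e6 * 14.6 = 3.5478e+08 m^3


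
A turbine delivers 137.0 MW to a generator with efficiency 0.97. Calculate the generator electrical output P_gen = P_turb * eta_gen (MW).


P_gen = 137.0 * 0.97 = 132.8900 MW


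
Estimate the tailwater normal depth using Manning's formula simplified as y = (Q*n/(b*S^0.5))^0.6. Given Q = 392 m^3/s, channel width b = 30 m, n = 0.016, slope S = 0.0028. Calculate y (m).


y = (392 * 0.016 / (30 * 0.0028^0.5))^0.6 = 2.2805 m


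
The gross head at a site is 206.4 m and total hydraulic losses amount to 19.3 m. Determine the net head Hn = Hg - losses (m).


Hn = 206.4 - 19.3 = 187.1000 m


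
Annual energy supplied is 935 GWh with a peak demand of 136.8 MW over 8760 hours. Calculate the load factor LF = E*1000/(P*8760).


LF = 935 * 1000 / (136.8 * 8760) = 0.7802


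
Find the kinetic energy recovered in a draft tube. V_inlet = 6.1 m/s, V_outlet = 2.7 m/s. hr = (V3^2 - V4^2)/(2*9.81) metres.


hr = (6.1^2 - 2.7^2) / (2*9.81) = 1.5250 m


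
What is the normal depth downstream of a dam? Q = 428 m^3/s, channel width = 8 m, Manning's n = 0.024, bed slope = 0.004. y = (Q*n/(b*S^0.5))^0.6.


y = (428 * 0.024 / (8 * 0.004^0.5))^0.6 = 6.0887 m


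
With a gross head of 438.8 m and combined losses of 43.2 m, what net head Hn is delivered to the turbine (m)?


Hn = 438.8 - 43.2 = 395.6000 m


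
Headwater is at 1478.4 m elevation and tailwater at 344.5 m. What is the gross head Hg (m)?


Hg = 1478.4 - 344.5 = 1133.9000 m


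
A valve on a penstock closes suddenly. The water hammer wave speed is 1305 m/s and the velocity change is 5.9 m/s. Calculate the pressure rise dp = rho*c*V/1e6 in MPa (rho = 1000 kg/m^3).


dp = 1000 * 1305 * 5.9 / 1e6 = 7.6995 MPa


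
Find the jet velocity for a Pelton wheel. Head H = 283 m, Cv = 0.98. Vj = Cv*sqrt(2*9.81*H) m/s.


Vj = 0.98 * sqrt(2*9.81*283) = 73.0245 m/s


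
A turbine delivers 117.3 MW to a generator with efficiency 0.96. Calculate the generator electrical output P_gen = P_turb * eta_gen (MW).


P_gen = 117.3 * 0.96 = 112.6080 MW


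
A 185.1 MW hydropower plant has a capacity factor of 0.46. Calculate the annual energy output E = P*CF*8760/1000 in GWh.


E = 185.1 * 0.46 * 8760 / 1000 = 745.8790 GWh


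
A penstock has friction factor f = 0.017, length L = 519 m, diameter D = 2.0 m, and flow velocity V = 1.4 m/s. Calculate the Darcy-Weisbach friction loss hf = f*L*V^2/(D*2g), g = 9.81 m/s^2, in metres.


hf = 0.017 * 519 * 1.4^2 / (2.0 * 2 * 9.81) = 0.4407 m


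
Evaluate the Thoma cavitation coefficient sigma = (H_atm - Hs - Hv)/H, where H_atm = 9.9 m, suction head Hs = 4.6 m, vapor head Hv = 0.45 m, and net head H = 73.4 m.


sigma = (9.9 - 4.6 - 0.45) / 73.4 = 0.0661


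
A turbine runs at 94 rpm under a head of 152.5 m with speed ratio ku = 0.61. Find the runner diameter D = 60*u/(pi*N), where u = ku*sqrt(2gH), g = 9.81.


u = 0.61 * sqrt(2*9.81*152.5) = 33.3668 m/s
D = 60 * 33.3668 / (pi * 94) = 6.7793 m


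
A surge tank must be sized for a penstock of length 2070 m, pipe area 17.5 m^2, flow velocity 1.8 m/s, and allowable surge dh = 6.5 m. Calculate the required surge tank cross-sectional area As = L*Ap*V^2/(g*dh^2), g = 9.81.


As = 2070 * 17.5 * 1.8^2 / (9.81 * 6.5^2) = 283.1768 m^2


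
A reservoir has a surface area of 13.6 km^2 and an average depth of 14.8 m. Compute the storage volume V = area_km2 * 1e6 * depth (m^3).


V = 13.6 * 1e6 * 14.8 = 2.0128e+08 m^3


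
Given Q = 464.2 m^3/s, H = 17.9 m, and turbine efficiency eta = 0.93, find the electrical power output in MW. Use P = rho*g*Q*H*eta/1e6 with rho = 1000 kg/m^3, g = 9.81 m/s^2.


P = 1000 * 9.81 * 464.2 * 17.9 * 0.93 / 1e6 = 75.8071 MW


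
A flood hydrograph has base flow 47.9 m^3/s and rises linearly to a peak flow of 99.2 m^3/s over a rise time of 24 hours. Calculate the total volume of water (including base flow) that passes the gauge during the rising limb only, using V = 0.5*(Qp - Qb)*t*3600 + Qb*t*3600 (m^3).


V = 0.5*(99.2 - 47.9)*24*3600 + 47.9*24*3600 = 6.3547e+06 m^3


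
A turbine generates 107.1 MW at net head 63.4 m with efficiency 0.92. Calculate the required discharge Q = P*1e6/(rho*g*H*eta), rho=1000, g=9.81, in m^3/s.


Q = 107.1 * 1e6 / (1000 * 9.81 * 63.4 * 0.92) = 187.1731 m^3/s
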